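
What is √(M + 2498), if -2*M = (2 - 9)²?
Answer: √9894/2 ≈ 49.734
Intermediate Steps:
M = -49/2 (M = -(2 - 9)²/2 = -½*(-7)² = -½*49 = -49/2 ≈ -24.500)
√(M + 2498) = √(-49/2 + 2498) = √(4947/2) = √9894/2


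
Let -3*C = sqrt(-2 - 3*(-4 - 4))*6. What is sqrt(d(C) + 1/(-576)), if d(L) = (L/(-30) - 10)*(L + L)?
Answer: sqrt(-84505 + 576000*sqrt(22))/120 ≈ 13.481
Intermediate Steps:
C = -2*sqrt(22) (C = -sqrt(-2 - 3*(-4 - 4))*6/3 = -sqrt(-2 - 3*(-8))*6/3 = -sqrt(-2 + 24)*6/3 = -sqrt(22)*6/3 = -2*sqrt(22) ≈ -9.3808)
d(L) = 2*L*(-10 - L/30) (d(L) = (L*(-1/30) - 10)*(2*L) = (-L/30 - 10)*(2*L) = (-10 - L/30)*(2*L) = 2*L*(-10 - L/30))
sqrt(d(C) + 1/(-576)) = sqrt(-(-2*sqrt(22))*(300 - 2*sqrt(22))/15 + 1/(-576)) = sqrt(2*sqrt(22)*(300 - 2*sqrt(22))/15 - 1/576) = sqrt(-1/576 + 2*sqrt(22)*(300 - 2*sqrt(22))/15)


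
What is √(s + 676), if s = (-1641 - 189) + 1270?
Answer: 2*√29 ≈ 10.770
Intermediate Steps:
s = -560 (s = -1830 + 1270 = -560)
√(s + 676) = √(-560 + 676) = √116 = 2*√29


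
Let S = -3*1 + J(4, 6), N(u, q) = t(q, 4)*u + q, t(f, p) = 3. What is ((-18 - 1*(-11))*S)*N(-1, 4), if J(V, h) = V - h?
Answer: 35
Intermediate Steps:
N(u, q) = q + 3*u (N(u, q) = 3*u + q = q + 3*u)
S = -5 (S = -3*1 + (4 - 1*6) = -3 + (4 - 6) = -3 - 2 = -5)
((-18 - 1*(-11))*S)*N(-1, 4) = ((-18 - 1*(-11))*(-5))*(4 + 3*(-1)) = ((-18 + 11)*(-5))*(4 - 3) = -7*(-5)*1 = 35*1 = 35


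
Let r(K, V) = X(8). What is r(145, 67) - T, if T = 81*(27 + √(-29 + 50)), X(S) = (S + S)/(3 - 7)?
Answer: -2191 - 81*√21 ≈ -2562.2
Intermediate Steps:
X(S) = -S/2 (X(S) = (2*S)/(-4) = (2*S)*(-¼) = -S/2)
r(K, V) = -4 (r(K, V) = -½*8 = -4)
T = 2187 + 81*√21 (T = 81*(27 + √21) = 2187 + 81*√21 ≈ 2558.2)
r(145, 67) - T = -4 - (2187 + 81*√21) = -4 + (-2187 - 81*√21) = -2191 - 81*√21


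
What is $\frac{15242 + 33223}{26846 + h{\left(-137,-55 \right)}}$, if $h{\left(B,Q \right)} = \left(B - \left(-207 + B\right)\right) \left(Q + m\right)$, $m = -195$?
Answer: $- \frac{48465}{24904} \approx -1.9461$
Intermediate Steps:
$h{\left(B,Q \right)} = -40365 + 207 Q$ ($h{\left(B,Q \right)} = \left(B - \left(-207 + B\right)\right) \left(Q - 195\right) = 207 \left(-195 + Q\right) = -40365 + 207 Q$)
$\frac{15242 + 33223}{26846 + h{\left(-137,-55 \right)}} = \frac{15242 + 33223}{26846 + \left(-40365 + 207 \left(-55\right)\right)} = \frac{48465}{26846 - 51750} = \frac{48465}{-24904} = 48465 \left(- \frac{1}{24904}\right) = - \frac{48465}{24904}$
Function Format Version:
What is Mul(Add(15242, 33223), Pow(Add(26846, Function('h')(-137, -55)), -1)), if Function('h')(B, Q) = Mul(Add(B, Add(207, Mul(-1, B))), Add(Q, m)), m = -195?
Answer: Rational(-48465, 24904) ≈ -1.9461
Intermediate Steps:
Function('h')(B, Q) = Add(-40365, Mul(207, Q)) (Function('h')(B, Q) = Mul(Add(B, Add(207, Mul(-1, B))), Add(Q, -195)) = Mul(207, Add(-195, Q)) = Add(-40365, Mul(207, Q)))
Mul(Add(15242, 33223), Pow(Add(26846, Function('h')(-137, -55)), -1)) = Mul(Add(15242, 33223), Pow(Add(26846, Add(-40365, Mul(207, -55))), -1)) = Mul(48465, Pow(Add(26846, Add(-40365, -11385)), -1)) = Mul(48465, Pow(Add(26846, -51750), -1)) = Mul(48465, Pow(-24904, -1)) = Mul(48465, Rational(-1, 24904)) = Rational(-48465, 24904)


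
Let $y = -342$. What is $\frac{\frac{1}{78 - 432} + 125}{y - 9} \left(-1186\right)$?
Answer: $\frac{26239657}{62127} \approx 422.35$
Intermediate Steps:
$\frac{\frac{1}{78 - 432} + 125}{y - 9} \left(-1186\right) = \frac{\frac{1}{78 - 432} + 125}{-342 - 9} \left(-1186\right) = \frac{\frac{1}{-354} + 125}{-351} \left(-1186\right) = \left(- \frac{1}{354} + 125\right) \left(- \frac{1}{351}\right) \left(-1186\right) = \frac{44249}{354} \left(- \frac{1}{351}\right) \left(-1186\right) = \left(- \frac{44249}{124254}\right) \left(-1186\right) = \frac{26239657}{62127}$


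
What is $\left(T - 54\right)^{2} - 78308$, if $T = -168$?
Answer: $-29024$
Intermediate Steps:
$\left(T - 54\right)^{2} - 78308 = \left(-168 - 54\right)^{2} - 78308 = \left(-222\right)^{2} - 78308 = 49284 - 78308 = -29024$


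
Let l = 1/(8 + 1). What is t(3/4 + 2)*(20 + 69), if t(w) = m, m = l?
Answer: 89/9 ≈ 9.8889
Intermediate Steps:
l = 1/9 ≈ 0.11111
m = 1/9 ≈ 0.11111
t(w) = 1/9
t(3/4 + 2)*(20 + 69) = (20 + 69)/9 = (1/9)*89 = 89/9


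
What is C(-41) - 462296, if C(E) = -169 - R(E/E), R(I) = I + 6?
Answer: -462472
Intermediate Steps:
R(I) = 6 + I
C(E) = -176 (C(E) = -169 - (6 + E/E) = -169 - (6 + 1) = -169 - 1*7 = -169 - 7 = -176)
C(-41) - 462296 = -176 - 462296 = -462472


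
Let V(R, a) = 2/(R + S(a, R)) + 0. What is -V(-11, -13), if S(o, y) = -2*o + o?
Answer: -1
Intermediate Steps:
S(o, y) = -o
V(R, a) = 2/(R - a) (V(R, a) = 2/(R - a) + 0 = 2/(R - a))
-V(-11, -13) = -2/(-11 - 1*(-13)) = -2/(-11 + 13) = -2/2 = -1*1 = -1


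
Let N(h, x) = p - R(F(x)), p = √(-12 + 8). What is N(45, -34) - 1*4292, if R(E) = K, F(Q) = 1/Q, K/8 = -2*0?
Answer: -4292 + 2*I ≈ -4292.0 + 2.0*I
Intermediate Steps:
K = 0 (K = 8*(-2*0) = 8*0 = 0)
p = 2*I (p = √(-4) = 2*I ≈ 2.0*I)
R(E) = 0
N(h, x) = 2*I (N(h, x) = 2*I - 1*0 = 2*I + 0 = 2*I)
N(45, -34) - 1*4292 = 2*I - 1*4292 = 2*I - 4292 = -4292 + 2*I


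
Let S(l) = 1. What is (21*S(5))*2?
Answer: 42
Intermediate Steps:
(21*S(5))*2 = (21*1)*2 = 21*2 = 42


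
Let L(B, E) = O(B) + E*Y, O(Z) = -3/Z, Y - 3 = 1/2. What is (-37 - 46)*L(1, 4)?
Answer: -913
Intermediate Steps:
Y = 7/2 (Y = 3 + 1/2 = 7/2 ≈ 3.5000)
L(B, E) = -3/B + 7*E/2 (L(B, E) = -3/B + E*(7/2) = -3/B + 7*E/2)
(-37 - 46)*L(1, 4) = (-37 - 46)*(-3/1 + (7/2)*4) = -83*(-3*1 + 14) = -83*(-3 + 14) = -83*11 = -913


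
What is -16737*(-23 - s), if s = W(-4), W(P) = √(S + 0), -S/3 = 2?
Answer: 384951 + 16737*I*√6 ≈ 3.8495e+5 + 40997.0*I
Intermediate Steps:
S = -6 (S = -3*2 = -6)
W(P) = I*√6 (W(P) = √(-6 + 0) = √(-6) = I*√6)
s = I*√6 ≈ 2.4495*I
-16737*(-23 - s) = -16737*(-23 - I*√6) = 384951 + 16737*I*√6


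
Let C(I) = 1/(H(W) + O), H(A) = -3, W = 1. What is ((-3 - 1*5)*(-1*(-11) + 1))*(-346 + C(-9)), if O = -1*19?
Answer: 365424/11 ≈ 33220.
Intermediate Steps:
O = -19
C(I) = -1/22 (C(I) = 1/(-3 - 19) = 1/(-22) = -1/22)
((-3 - 1*5)*(-1*(-11) + 1))*(-346 + C(-9)) = ((-3 - 1*5)*(-1*(-11) + 1))*(-346 - 1/22) = ((-3 - 5)*(11 + 1))*(-7613/22) = -8*12*(-7613/22) = -96*(-7613/22) = 365424/11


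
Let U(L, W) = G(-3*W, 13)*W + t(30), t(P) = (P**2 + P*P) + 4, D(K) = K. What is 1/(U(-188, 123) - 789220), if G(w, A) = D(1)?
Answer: -1/787293 ≈ -1.2702e-6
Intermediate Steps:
G(w, A) = 1
t(P) = 4 + 2*P**2 (t(P) = (P**2 + P**2) + 4 = 2*P**2 + 4 = 4 + 2*P**2)
U(L, W) = 1804 + W (U(L, W) = 1*W + (4 + 2*30**2) = W + (4 + 2*900) = W + (4 + 1800) = W + 1804 = 1804 + W)
1/(U(-188, 123) - 789220) = 1/((1804 + 123) - 789220) = 1/(1927 - 789220) = 1/(-787293) = -1/787293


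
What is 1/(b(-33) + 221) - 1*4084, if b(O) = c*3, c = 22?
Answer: -1172107/287 ≈ -4084.0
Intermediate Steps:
b(O) = 66 (b(O) = 22*3 = 66)
1/(b(-33) + 221) - 1*4084 = 1/(66 + 221) - 1*4084 = 1/287 - 4084 = -1172107/287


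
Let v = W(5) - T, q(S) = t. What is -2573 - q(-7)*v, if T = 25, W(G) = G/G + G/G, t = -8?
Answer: -2757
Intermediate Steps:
W(G) = 2 (W(G) = 1 + 1 = 2)
q(S) = -8
v = -23 (v = 2 - 1*25 = 2 - 25 = -23)
-2573 - q(-7)*v = -2573 - (-8)*(-23) = -2573 - 1*184 = -2573 - 184 = -2757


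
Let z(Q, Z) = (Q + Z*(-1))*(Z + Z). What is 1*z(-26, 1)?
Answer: -54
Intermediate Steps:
z(Q, Z) = 2*Z*(Q - Z) (z(Q, Z) = (Q - Z)*(2*Z) = 2*Z*(Q - Z))
1*z(-26, 1) = 1*(2*1*(-26 - 1*1)) = 1*(2*1*(-26 - 1)) = 1*(2*1*(-27)) = 1*(-54) = -54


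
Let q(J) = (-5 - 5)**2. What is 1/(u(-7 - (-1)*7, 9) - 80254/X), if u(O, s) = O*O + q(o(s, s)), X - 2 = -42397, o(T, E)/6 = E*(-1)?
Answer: 42395/4319754 ≈ 0.0098142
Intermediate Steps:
o(T, E) = -6*E (o(T, E) = 6*(E*(-1)) = 6*(-E) = -6*E)
q(J) = 100 (q(J) = (-10)**2 = 100)
X = -42395 (X = 2 - 42397 = -42395)
u(O, s) = 100 + O**2 (u(O, s) = O*O + 100 = O**2 + 100 = 100 + O**2)
1/(u(-7 - (-1)*7, 9) - 80254/X) = 1/((100 + (-7 - (-1)*7)**2) - 80254/(-42395)) = 1/((100 + (-7 - 1*(-7))**2) - 80254*(-1/42395)) = 1/((100 + (-7 + 7)**2) + 80254/42395) = 1/((100 + 0**2) + 80254/42395) = 1/((100 + 0) + 80254/42395) = 1/(100 + 80254/42395) = 1/(4319754/42395) = 42395/4319754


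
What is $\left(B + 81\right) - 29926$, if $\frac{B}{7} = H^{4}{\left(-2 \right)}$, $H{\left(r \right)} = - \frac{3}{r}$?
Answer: $- \frac{476953}{16} \approx -29810.0$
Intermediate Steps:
$B = \frac{567}{16}$ ($B = 7 \left(- \frac{3}{-2}\right)^{4} = 7 \left(\left(-3\right) \left(- \frac{1}{2}\right)\right)^{4} = 7 \left(\frac{3}{2}\right)^{4} = 7 \cdot \frac{81}{16} = \frac{567}{16} \approx 35.438$)
$\left(B + 81\right) - 29926 = \left(\frac{567}{16} + 81\right) - 29926 = \frac{1863}{16} - 29926 = - \frac{476953}{16}$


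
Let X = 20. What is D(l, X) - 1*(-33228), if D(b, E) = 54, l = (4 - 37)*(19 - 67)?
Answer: 33282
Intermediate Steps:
l = 1584 (l = -33*(-48) = 1584)
D(l, X) - 1*(-33228) = 54 - 1*(-33228) = 54 + 33228 = 33282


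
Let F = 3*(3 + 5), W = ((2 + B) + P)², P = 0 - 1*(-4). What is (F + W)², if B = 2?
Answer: 7744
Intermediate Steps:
P = 4 (P = 0 + 4 = 4)
W = 64 (W = ((2 + 2) + 4)² = (4 + 4)² = 8² = 64)
F = 24 (F = 3*8 = 24)
(F + W)² = (24 + 64)² = 88² = 7744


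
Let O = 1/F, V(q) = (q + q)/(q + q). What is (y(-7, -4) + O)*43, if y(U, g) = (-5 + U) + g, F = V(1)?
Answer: -645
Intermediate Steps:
V(q) = 1 (V(q) = (2*q)/((2*q)) = (2*q)*(1/(2*q)) = 1)
F = 1
y(U, g) = -5 + U + g
O = 1 (O = 1/1 = 1)
(y(-7, -4) + O)*43 = ((-5 - 7 - 4) + 1)*43 = (-16 + 1)*43 = -15*43 = -645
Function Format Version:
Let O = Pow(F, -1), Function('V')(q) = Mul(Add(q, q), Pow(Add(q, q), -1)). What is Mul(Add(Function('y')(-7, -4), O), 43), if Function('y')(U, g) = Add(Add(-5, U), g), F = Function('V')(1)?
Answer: -645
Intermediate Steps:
Function('V')(q) = 1 (Function('V')(q) = Mul(Mul(2, q), Pow(Mul(2, q), -1)) = Mul(Mul(2, q), Mul(Rational(1, 2), Pow(q, -1))) = 1)
F = 1
Function('y')(U, g) = Add(-5, U, g)
O = 1 (O = Pow(1, -1) = 1)
Mul(Add(Function('y')(-7, -4), O), 43) = Mul(Add(Add(-5, -7, -4), 1), 43) = Mul(Add(-16, 1), 43) = Mul(-15, 43) = -645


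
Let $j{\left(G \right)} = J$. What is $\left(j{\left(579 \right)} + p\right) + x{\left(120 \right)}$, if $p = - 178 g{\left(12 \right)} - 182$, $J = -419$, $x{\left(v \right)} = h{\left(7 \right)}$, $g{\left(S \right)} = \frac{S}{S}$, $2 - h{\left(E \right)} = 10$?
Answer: $-787$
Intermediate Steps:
$h{\left(E \right)} = -8$ ($h{\left(E \right)} = 2 - 10 = -8$)
$g{\left(S \right)} = 1$
$x{\left(v \right)} = -8$
$p = -360$ ($p = \left(-178\right) 1 - 182 = -178 - 182 = -360$)
$j{\left(G \right)} = -419$
$\left(j{\left(579 \right)} + p\right) + x{\left(120 \right)} = \left(-419 - 360\right) - 8 = -779 - 8 = -787$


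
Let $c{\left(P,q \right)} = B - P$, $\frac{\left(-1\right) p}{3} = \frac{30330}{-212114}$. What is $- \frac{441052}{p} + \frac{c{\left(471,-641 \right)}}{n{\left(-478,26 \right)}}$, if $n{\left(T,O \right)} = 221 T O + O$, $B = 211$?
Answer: $- \frac{4941345183066118}{4805955315} \approx -1.0282 \cdot 10^{6}$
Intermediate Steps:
$p = \frac{45495}{106057}$ ($p = - 3 \frac{30330}{-212114} = - 3 \cdot 30330 \left(- \frac{1}{212114}\right) = \left(-3\right) \left(- \frac{15165}{106057}\right) = \frac{45495}{106057} \approx 0.42897$)
$c{\left(P,q \right)} = 211 - P$
$n{\left(T,O \right)} = O + 221 O T$ ($n{\left(T,O \right)} = 221 O T + O = O + 221 O T$)
$- \frac{441052}{p} + \frac{c{\left(471,-641 \right)}}{n{\left(-478,26 \right)}} = - \frac{441052}{\frac{45495}{106057}} + \frac{211 - 471}{26 \left(1 + 221 \left(-478\right)\right)} = \left(-441052\right) \frac{106057}{45495} + \frac{211 - 471}{26 \left(1 - 105638\right)} = - \frac{46776651964}{45495} - \frac{260}{26 \left(-105637\right)} = - \frac{46776651964}{45495} - \frac{260}{-2746562} = - \frac{46776651964}{45495} - - \frac{10}{105637} = - \frac{46776651964}{45495} + \frac{10}{105637} = - \frac{4941345183066118}{4805955315}$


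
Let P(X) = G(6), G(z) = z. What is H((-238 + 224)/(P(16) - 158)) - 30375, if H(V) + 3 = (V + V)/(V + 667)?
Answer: -1540134208/50699 ≈ -30378.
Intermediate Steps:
P(X) = 6
H(V) = -3 + 2*V/(667 + V) (H(V) = -3 + (V + V)/(V + 667) = -3 + (2*V)/(667 + V) = -3 + 2*V/(667 + V))
H((-238 + 224)/(P(16) - 158)) - 30375 = (-2001 - (-238 + 224)/(6 - 158))/(667 + (-238 + 224)/(6 - 158)) - 30375 = (-2001 - (-14)/(-152))/(667 - 14/(-152)) - 30375 = (-2001 - (-14)*(-1)/152)/(667 - 14*(-1/152)) - 30375 = (-2001 - 1*7/76)/(667 + 7/76) - 30375 = (-2001 - 7/76)/(50699/76) - 30375 = (76/50699)*(-152083/76) - 30375 = -152083/50699 - 30375 = -1540134208/50699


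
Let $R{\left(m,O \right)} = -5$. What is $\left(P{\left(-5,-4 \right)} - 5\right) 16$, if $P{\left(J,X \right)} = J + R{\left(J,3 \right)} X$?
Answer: $160$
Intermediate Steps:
$P{\left(J,X \right)} = J - 5 X$
$\left(P{\left(-5,-4 \right)} - 5\right) 16 = \left(\left(-5 - -20\right) - 5\right) 16 = \left(\left(-5 + 20\right) + \left(-6 + 1\right)\right) 16 = \left(15 - 5\right) 16 = 10 \cdot 16 = 160$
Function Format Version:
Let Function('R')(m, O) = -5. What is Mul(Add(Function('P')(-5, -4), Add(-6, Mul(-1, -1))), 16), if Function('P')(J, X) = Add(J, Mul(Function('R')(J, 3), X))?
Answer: 160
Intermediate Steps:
Function('P')(J, X) = Add(J, Mul(-5, X))
Mul(Add(Function('P')(-5, -4), Add(-6, Mul(-1, -1))), 16) = Mul(Add(Add(-5, Mul(-5, -4)), Add(-6, Mul(-1, -1))), 16) = Mul(Add(Add(-5, 20), Add(-6, 1)), 16) = Mul(Add(15, -5), 16) = Mul(10, 16) = 160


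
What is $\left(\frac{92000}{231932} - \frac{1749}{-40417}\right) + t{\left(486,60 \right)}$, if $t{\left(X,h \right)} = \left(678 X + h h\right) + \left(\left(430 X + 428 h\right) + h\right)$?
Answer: $\frac{57856753506025}{101891257} \approx 5.6783 \cdot 10^{5}$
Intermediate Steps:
$t{\left(X,h \right)} = h^{2} + 429 h + 1108 X$ ($t{\left(X,h \right)} = \left(678 X + h^{2}\right) + \left(\left(428 h + 430 X\right) + h\right) = \left(h^{2} + 678 X\right) + \left(429 h + 430 X\right) = h^{2} + 429 h + 1108 X$)
$\left(\frac{92000}{231932} - \frac{1749}{-40417}\right) + t{\left(486,60 \right)} = \left(\frac{92000}{231932} - \frac{1749}{-40417}\right) + \left(60^{2} + 429 \cdot 60 + 1108 \cdot 486\right) = \left(92000 \cdot \frac{1}{231932} - - \frac{1749}{40417}\right) + \left(3600 + 25740 + 538488\right) = \left(\frac{1000}{2521} + \frac{1749}{40417}\right) + 567828 = \frac{44826229}{101891257} + 567828 = \frac{57856753506025}{101891257}$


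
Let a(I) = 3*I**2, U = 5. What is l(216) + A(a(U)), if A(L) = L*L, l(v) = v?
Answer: 5841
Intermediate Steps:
A(L) = L**2
l(216) + A(a(U)) = 216 + (3*5**2)**2 = 216 + (3*25)**2 = 216 + 75**2 = 216 + 5625 = 5841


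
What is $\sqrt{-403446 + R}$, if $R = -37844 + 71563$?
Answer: $i \sqrt{369727} \approx 608.05 i$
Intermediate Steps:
$R = 33719$
$\sqrt{-403446 + R} = \sqrt{-403446 + 33719} = \sqrt{-369727} = i \sqrt{369727}$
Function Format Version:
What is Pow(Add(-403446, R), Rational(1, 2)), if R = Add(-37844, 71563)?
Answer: Mul(I, Pow(369727, Rational(1, 2))) ≈ Mul(608.05, I)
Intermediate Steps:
R = 33719
Pow(Add(-403446, R), Rational(1, 2)) = Pow(Add(-403446, 33719), Rational(1, 2)) = Pow(-369727, Rational(1, 2)) = Mul(I, Pow(369727, Rational(1, 2)))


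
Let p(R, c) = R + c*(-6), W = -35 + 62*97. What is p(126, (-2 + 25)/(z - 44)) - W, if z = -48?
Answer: -11703/2 ≈ -5851.5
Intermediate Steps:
W = 5979 (W = -35 + 6014 = 5979)
p(R, c) = R - 6*c
p(126, (-2 + 25)/(z - 44)) - W = (126 - 6*(-2 + 25)/(-48 - 44)) - 1*5979 = (126 - 138/(-92)) - 5979 = (126 - 138*(-1)/92) - 5979 = (126 - 6*(-¼)) - 5979 = (126 + 3/2) - 5979 = 255/2 - 5979 = -11703/2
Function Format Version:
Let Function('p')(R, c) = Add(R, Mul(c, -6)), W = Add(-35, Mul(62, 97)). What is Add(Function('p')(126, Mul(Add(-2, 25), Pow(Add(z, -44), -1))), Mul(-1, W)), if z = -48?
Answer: Rational(-11703, 2) ≈ -5851.5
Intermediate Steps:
W = 5979 (W = Add(-35, 6014) = 5979)
Function('p')(R, c) = Add(R, Mul(-6, c))
Add(Function('p')(126, Mul(Add(-2, 25), Pow(Add(z, -44), -1))), Mul(-1, W)) = Add(Add(126, Mul(-6, Mul(Add(-2, 25), Pow(Add(-48, -44), -1)))), Mul(-1, 5979)) = Add(Add(126, Mul(-6, Mul(23, Pow(-92, -1)))), -5979) = Add(Add(126, Mul(-6, Mul(23, Rational(-1, 92)))), -5979) = Add(Add(126, Mul(-6, Rational(-1, 4))), -5979) = Add(Add(126, Rational(3, 2)), -5979) = Add(Rational(255, 2), -5979) = Rational(-11703, 2)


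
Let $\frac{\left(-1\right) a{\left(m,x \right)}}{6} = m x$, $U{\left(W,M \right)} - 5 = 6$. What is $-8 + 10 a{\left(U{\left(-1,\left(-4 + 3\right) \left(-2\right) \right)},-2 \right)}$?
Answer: $1312$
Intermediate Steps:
$U{\left(W,M \right)} = 11$ ($U{\left(W,M \right)} = 5 + 6 = 11$)
$a{\left(m,x \right)} = - 6 m x$
$-8 + 10 a{\left(U{\left(-1,\left(-4 + 3\right) \left(-2\right) \right)},-2 \right)} = -8 + 10 \left(\left(-6\right) 11 \left(-2\right)\right) = -8 + 10 \cdot 132 = -8 + 1320 = 1312$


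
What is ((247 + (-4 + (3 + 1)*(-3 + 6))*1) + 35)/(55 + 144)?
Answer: 290/199 ≈ 1.4573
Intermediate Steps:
((247 + (-4 + (3 + 1)*(-3 + 6))*1) + 35)/(55 + 144) = ((247 + (-4 + 4*3)*1) + 35)/199 = ((247 + (-4 + 12)*1) + 35)*(1/199) = ((247 + 8*1) + 35)*(1/199) = ((247 + 8) + 35)*(1/199) = (255 + 35)*(1/199) = 290*(1/199) = 290/199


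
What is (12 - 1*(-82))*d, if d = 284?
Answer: 26696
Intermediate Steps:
(12 - 1*(-82))*d = (12 - 1*(-82))*284 = (12 + 82)*284 = 94*284 = 26696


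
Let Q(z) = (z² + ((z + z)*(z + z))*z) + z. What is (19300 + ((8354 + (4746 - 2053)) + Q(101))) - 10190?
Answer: 4151663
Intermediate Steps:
Q(z) = z + z² + 4*z³ (Q(z) = (z² + ((2*z)*(2*z))*z) + z = (z² + (4*z²)*z) + z = (z² + 4*z³) + z = z + z² + 4*z³)
(19300 + ((8354 + (4746 - 2053)) + Q(101))) - 10190 = (19300 + ((8354 + (4746 - 2053)) + 101*(1 + 101 + 4*101²))) - 10190 = (19300 + ((8354 + 2693) + 101*(1 + 101 + 4*10201))) - 10190 = (19300 + (11047 + 101*(1 + 101 + 40804))) - 10190 = (19300 + (11047 + 101*40906)) - 10190 = (19300 + (11047 + 4131506)) - 10190 = (19300 + 4142553) - 10190 = 4161853 - 10190 = 4151663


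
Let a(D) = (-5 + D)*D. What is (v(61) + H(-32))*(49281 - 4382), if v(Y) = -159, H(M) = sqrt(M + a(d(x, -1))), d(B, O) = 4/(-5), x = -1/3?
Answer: -7138941 + 269394*I*sqrt(19)/5 ≈ -7.1389e+6 + 2.3485e+5*I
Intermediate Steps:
x = -1/3 (x = -1*1/3 = -1/3 ≈ -0.33333)
d(B, O) = -4/5 (d(B, O) = 4*(-1/5) = -4/5)
a(D) = D*(-5 + D)
H(M) = sqrt(116/25 + M) (H(M) = sqrt(M - 4*(-5 - 4/5)/5) = sqrt(M - 4/5*(-29/5)) = sqrt(M + 116/25) = sqrt(116/25 + M))
(v(61) + H(-32))*(49281 - 4382) = (-159 + sqrt(116 + 25*(-32))/5)*(49281 - 4382) = (-159 + sqrt(116 - 800)/5)*44899 = (-159 + sqrt(-684)/5)*44899 = (-159 + (6*I*sqrt(19))/5)*44899 = (-159 + 6*I*sqrt(19)/5)*44899 = -7138941 + 269394*I*sqrt(19)/5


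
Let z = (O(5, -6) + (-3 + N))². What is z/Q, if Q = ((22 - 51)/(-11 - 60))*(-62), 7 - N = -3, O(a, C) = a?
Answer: -5112/899 ≈ -5.6863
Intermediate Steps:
N = 10 (N = 7 - 1*(-3) = 7 + 3 = 10)
z = 144 (z = (5 + (-3 + 10))² = (5 + 7)² = 12² = 144)
Q = -1798/71 (Q = -29/(-71)*(-62) = -29*(-1/71)*(-62) = (29/71)*(-62) = -1798/71 ≈ -25.324)
z/Q = 144/(-1798/71) = 144*(-71/1798) = -5112/899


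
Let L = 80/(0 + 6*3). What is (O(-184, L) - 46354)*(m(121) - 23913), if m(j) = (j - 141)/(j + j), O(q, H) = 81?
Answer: 133890138859/121 ≈ 1.1065e+9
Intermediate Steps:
L = 40/9 (L = 80/(0 + 18) = 80/18 = 80*(1/18) = 40/9 ≈ 4.4444)
m(j) = (-141 + j)/(2*j) (m(j) = (-141 + j)/((2*j)) = (-141 + j)*(1/(2*j)) = (-141 + j)/(2*j))
(O(-184, L) - 46354)*(m(121) - 23913) = (81 - 46354)*((½)*(-141 + 121)/121 - 23913) = -46273*((½)*(1/121)*(-20) - 23913) = -46273*(-10/121 - 23913) = -46273*(-2893483/121) = 133890138859/121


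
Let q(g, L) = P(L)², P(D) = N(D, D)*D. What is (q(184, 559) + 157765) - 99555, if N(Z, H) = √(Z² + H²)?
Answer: 195288808932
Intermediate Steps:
N(Z, H) = √(H² + Z²)
P(D) = D*√2*√(D²) (P(D) = √(D² + D²)*D = √(2*D²)*D = (√2*√(D²))*D = D*√2*√(D²))
q(g, L) = 2*L⁴ (q(g, L) = (L*√2*√(L²))² = 2*L⁴)
(q(184, 559) + 157765) - 99555 = (2*559⁴ + 157765) - 99555 = (2*97644375361 + 157765) - 99555 = (195288750722 + 157765) - 99555 = 195288908487 - 99555 = 195288808932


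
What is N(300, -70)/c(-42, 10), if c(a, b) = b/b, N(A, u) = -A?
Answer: -300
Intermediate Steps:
c(a, b) = 1
N(300, -70)/c(-42, 10) = -1*300/1 = -300*1 = -300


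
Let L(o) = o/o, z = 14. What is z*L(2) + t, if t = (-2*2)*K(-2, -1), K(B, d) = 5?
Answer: -6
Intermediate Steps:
L(o) = 1
t = -20 (t = -2*2*5 = -4*5 = -20)
z*L(2) + t = 14*1 - 20 = 14 - 20 = -6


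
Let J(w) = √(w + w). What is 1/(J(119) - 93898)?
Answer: -6707/629773869 - √238/8816834166 ≈ -1.0652e-5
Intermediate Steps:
J(w) = √2*√w (J(w) = √(2*w) = √2*√w)
1/(J(119) - 93898) = 1/(√2*√119 - 93898) = 1/(√238 - 93898) = 1/(-93898 + √238)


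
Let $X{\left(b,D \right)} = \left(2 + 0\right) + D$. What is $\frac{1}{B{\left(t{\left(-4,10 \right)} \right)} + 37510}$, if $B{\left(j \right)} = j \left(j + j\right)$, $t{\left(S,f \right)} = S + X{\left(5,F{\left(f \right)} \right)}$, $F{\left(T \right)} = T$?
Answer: $\frac{1}{37638} \approx 2.6569 \cdot 10^{-5}$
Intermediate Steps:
$X{\left(b,D \right)} = 2 + D$
$t{\left(S,f \right)} = 2 + S + f$ ($t{\left(S,f \right)} = S + \left(2 + f\right) = 2 + S + f$)
$B{\left(j \right)} = 2 j^{2}$ ($B{\left(j \right)} = j 2 j = 2 j^{2}$)
$\frac{1}{B{\left(t{\left(-4,10 \right)} \right)} + 37510} = \frac{1}{2 \left(2 - 4 + 10\right)^{2} + 37510} = \frac{1}{2 \cdot 8^{2} + 37510} = \frac{1}{2 \cdot 64 + 37510} = \frac{1}{128 + 37510} = \frac{1}{37638}$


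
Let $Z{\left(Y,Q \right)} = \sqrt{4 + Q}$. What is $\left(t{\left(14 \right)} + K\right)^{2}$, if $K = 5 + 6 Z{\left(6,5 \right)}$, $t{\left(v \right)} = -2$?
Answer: $441$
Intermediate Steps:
$K = 23$ ($K = 5 + 6 \sqrt{4 + 5} = 5 + 6 \sqrt{9} = 5 + 6 \cdot 3 = 5 + 18 = 23$)
$\left(t{\left(14 \right)} + K\right)^{2} = \left(-2 + 23\right)^{2} = 21^{2} = 441$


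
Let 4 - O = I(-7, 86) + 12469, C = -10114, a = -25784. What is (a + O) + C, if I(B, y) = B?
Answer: -48356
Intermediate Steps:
O = -12458 (O = 4 - (-7 + 12469) = 4 - 1*12462 = 4 - 12462 = -12458)
(a + O) + C = (-25784 - 12458) - 10114 = -38242 - 10114 = -48356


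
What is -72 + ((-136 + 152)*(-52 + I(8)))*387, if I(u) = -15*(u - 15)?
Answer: 328104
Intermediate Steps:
I(u) = 225 - 15*u (I(u) = -15*(-15 + u) = 225 - 15*u)
-72 + ((-136 + 152)*(-52 + I(8)))*387 = -72 + ((-136 + 152)*(-52 + (225 - 15*8)))*387 = -72 + (16*(-52 + (225 - 120)))*387 = -72 + (16*(-52 + 105))*387 = -72 + (16*53)*387 = -72 + 848*387 = -72 + 328176 = 328104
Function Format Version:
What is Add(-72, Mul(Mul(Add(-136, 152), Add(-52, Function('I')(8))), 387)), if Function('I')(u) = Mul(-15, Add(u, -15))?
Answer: 328104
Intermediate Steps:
Function('I')(u) = Add(225, Mul(-15, u)) (Function('I')(u) = Mul(-15, Add(-15, u)) = Add(225, Mul(-15, u)))
Add(-72, Mul(Mul(Add(-136, 152), Add(-52, Function('I')(8))), 387)) = Add(-72, Mul(Mul(Add(-136, 152), Add(-52, Add(225, Mul(-15, 8)))), 387)) = Add(-72, Mul(Mul(16, Add(-52, Add(225, -120))), 387)) = Add(-72, Mul(Mul(16, Add(-52, 105)), 387)) = Add(-72, Mul(Mul(16, 53), 387)) = Add(-72, Mul(848, 387)) = Add(-72, 328176) = 328104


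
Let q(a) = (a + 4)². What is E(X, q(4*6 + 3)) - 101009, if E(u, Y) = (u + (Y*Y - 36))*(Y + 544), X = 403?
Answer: 1390350431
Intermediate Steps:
q(a) = (4 + a)²
E(u, Y) = (544 + Y)*(-36 + u + Y²) (E(u, Y) = (u + (Y² - 36))*(544 + Y) = (u + (-36 + Y²))*(544 + Y) = (-36 + u + Y²)*(544 + Y) = (544 + Y)*(-36 + u + Y²))
E(X, q(4*6 + 3)) - 101009 = (-19584 + ((4 + (4*6 + 3))²)³ - 36*(4 + (4*6 + 3))² + 544*403 + 544*((4 + (4*6 + 3))²)² + (4 + (4*6 + 3))²*403) - 101009 = (-19584 + ((4 + (24 + 3))²)³ - 36*(4 + (24 + 3))² + 219232 + 544*((4 + (24 + 3))²)² + (4 + (24 + 3))²*403) - 101009 = (-19584 + ((4 + 27)²)³ - 36*(4 + 27)² + 219232 + 544*((4 + 27)²)² + (4 + 27)²*403) - 101009 = (-19584 + (31²)³ - 36*31² + 219232 + 544*(31²)² + 31²*403) - 101009 = (-19584 + 961³ - 36*961 + 219232 + 544*961² + 961*403) - 101009 = (-19584 + 887503681 - 34596 + 219232 + 544*923521 + 387283) - 101009 = (-19584 + 887503681 - 34596 + 219232 + 502395424 + 387283) - 101009 = 1390451440 - 101009 = 1390350431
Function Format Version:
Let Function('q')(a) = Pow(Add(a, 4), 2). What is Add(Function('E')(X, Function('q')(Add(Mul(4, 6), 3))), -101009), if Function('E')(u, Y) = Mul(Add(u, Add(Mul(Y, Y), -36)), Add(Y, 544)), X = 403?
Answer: 1390350431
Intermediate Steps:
Function('q')(a) = Pow(Add(4, a), 2)
Function('E')(u, Y) = Mul(Add(544, Y), Add(-36, u, Pow(Y, 2))) (Function('E')(u, Y) = Mul(Add(u, Add(Pow(Y, 2), -36)), Add(544, Y)) = Mul(Add(u, Add(-36, Pow(Y, 2))), Add(544, Y)) = Mul(Add(-36, u, Pow(Y, 2)), Add(544, Y)) = Mul(Add(544, Y), Add(-36, u, Pow(Y, 2))))
Add(Function('E')(X, Function('q')(Add(Mul(4, 6), 3))), -101009) = Add(Add(-19584, Pow(Pow(Add(4, Add(Mul(4, 6), 3)), 2), 3), Mul(-36, Pow(Add(4, Add(Mul(4, 6), 3)), 2)), Mul(544, 403), Mul(544, Pow(Pow(Add(4, Add(Mul(4, 6), 3)), 2), 2)), Mul(Pow(Add(4, Add(Mul(4, 6), 3)), 2), 403)), -101009) = Add(Add(-19584, Pow(Pow(Add(4, Add(24, 3)), 2), 3), Mul(-36, Pow(Add(4, Add(24, 3)), 2)), 219232, Mul(544, Pow(Pow(Add(4, Add(24, 3)), 2), 2)), Mul(Pow(Add(4, Add(24, 3)), 2), 403)), -101009) = Add(Add(-19584, Pow(Pow(Add(4, 27), 2), 3), Mul(-36, Pow(Add(4, 27), 2)), 219232, Mul(544, Pow(Pow(Add(4, 27), 2), 2)), Mul(Pow(Add(4, 27), 2), 403)), -101009) = Add(Add(-19584, Pow(Pow(31, 2), 3), Mul(-36, Pow(31, 2)), 219232, Mul(544, Pow(Pow(31, 2), 2)), Mul(Pow(31, 2), 403)), -101009) = Add(Add(-19584, Pow(961, 3), Mul(-36, 961), 219232, Mul(544, Pow(961, 2)), Mul(961, 403)), -101009) = Add(Add(-19584, 887503681, -34596, 219232, Mul(544, 923521), 387283), -101009) = Add(Add(-19584, 887503681, -34596, 219232, 502395424, 387283), -101009) = Add(1390451440, -101009) = 1390350431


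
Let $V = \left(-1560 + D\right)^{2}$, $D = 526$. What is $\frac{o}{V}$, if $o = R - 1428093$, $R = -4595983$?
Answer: $- \frac{1506019}{267289} \approx -5.6344$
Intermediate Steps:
$o = -6024076$ ($o = -4595983 - 1428093 = -6024076$)
$V = 1069156$ ($V = \left(-1560 + 526\right)^{2} = \left(-1034\right)^{2} = 1069156$)
$\frac{o}{V} = - \frac{6024076}{1069156} = \left(-6024076\right) \frac{1}{1069156} = - \frac{1506019}{267289}$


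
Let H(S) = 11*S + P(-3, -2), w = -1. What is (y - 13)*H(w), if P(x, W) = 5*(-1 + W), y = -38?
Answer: 1326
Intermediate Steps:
P(x, W) = -5 + 5*W
H(S) = -15 + 11*S (H(S) = 11*S + (-5 + 5*(-2)) = 11*S + (-5 - 10) = 11*S - 15 = -15 + 11*S)
(y - 13)*H(w) = (-38 - 13)*(-15 + 11*(-1)) = -51*(-15 - 11) = -51*(-26) = 1326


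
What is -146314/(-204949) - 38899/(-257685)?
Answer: 45675234241/52812283065 ≈ 0.86486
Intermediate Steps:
-146314/(-204949) - 38899/(-257685) = -146314*(-1/204949) - 38899*(-1/257685) = 146314/204949 + 38899/257685 = 45675234241/52812283065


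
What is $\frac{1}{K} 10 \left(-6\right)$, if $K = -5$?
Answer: $12$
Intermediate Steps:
$\frac{1}{K} 10 \left(-6\right) = \frac{1}{-5} \cdot 10 \left(-6\right) = \left(- \frac{1}{5}\right) 10 \left(-6\right) = \left(-2\right) \left(-6\right) = 12$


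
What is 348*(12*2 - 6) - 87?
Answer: 6177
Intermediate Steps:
348*(12*2 - 6) - 87 = 348*(24 - 6) - 87 = 348*18 - 87 = 6264 - 87 = 6177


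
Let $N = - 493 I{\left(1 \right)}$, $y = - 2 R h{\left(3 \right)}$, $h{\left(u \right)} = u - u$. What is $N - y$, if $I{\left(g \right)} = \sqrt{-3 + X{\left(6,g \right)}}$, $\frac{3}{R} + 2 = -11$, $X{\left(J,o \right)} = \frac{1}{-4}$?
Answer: $- \frac{493 i \sqrt{13}}{2} \approx - 888.77 i$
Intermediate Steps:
$X{\left(J,o \right)} = - \frac{1}{4}$
$R = - \frac{3}{13}$ ($R = \frac{3}{-2 - 11} = \frac{3}{-13} = 3 \left(- \frac{1}{13}\right) = - \frac{3}{13} \approx -0.23077$)
$I{\left(g \right)} = \frac{i \sqrt{13}}{2}$ ($I{\left(g \right)} = \sqrt{-3 - \frac{1}{4}} = \sqrt{- \frac{13}{4}} = \frac{i \sqrt{13}}{2}$)
$h{\left(u \right)} = 0$
$y = 0$ ($y = \left(-2\right) \left(- \frac{3}{13}\right) 0 = \frac{6}{13} \cdot 0 = 0$)
$N = - \frac{493 i \sqrt{13}}{2}$ ($N = - 493 \frac{i \sqrt{13}}{2} = - \frac{493 i \sqrt{13}}{2} \approx - 888.77 i$)
$N - y = - \frac{493 i \sqrt{13}}{2} - 0 = - \frac{493 i \sqrt{13}}{2} + 0 = - \frac{493 i \sqrt{13}}{2}$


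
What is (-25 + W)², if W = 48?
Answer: 529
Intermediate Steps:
(-25 + W)² = (-25 + 48)² = 23² = 529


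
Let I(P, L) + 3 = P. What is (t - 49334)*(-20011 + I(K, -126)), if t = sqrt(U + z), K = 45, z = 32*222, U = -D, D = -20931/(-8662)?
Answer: 985150646 - 19969*sqrt(532833549054)/8662 ≈ 9.8347e+8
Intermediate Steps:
D = 20931/8662 (D = -20931*(-1/8662) = 20931/8662 ≈ 2.4164)
U = -20931/8662 (U = -1*20931/8662 = -20931/8662 ≈ -2.4164)
z = 7104
I(P, L) = -3 + P
t = sqrt(532833549054)/8662 (t = sqrt(-20931/8662 + 7104) = sqrt(61513917/8662) = sqrt(532833549054)/8662 ≈ 84.271)
(t - 49334)*(-20011 + I(K, -126)) = (sqrt(532833549054)/8662 - 49334)*(-20011 + (-3 + 45)) = (-49334 + sqrt(532833549054)/8662)*(-20011 + 42) = (-49334 + sqrt(532833549054)/8662)*(-19969) = 985150646 - 19969*sqrt(532833549054)/8662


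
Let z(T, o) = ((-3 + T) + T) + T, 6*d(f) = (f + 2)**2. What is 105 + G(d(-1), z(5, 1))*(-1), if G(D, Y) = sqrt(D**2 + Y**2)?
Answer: 105 - sqrt(5185)/6 ≈ 92.999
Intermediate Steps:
d(f) = (2 + f)**2/6 (d(f) = (f + 2)**2/6 = (2 + f)**2/6)
z(T, o) = -3 + 3*T (z(T, o) = (-3 + 2*T) + T = -3 + 3*T)
105 + G(d(-1), z(5, 1))*(-1) = 105 + sqrt(((2 - 1)**2/6)**2 + (-3 + 3*5)**2)*(-1) = 105 + sqrt(((1/6)*1**2)**2 + (-3 + 15)**2)*(-1) = 105 + sqrt(((1/6)*1)**2 + 12**2)*(-1) = 105 + sqrt((1/6)**2 + 144)*(-1) = 105 + sqrt(1/36 + 144)*(-1) = 105 + sqrt(5185/36)*(-1) = 105 + (sqrt(5185)/6)*(-1) = 105 - sqrt(5185)/6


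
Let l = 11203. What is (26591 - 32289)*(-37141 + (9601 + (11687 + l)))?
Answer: 26495700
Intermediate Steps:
(26591 - 32289)*(-37141 + (9601 + (11687 + l))) = (26591 - 32289)*(-37141 + (9601 + (11687 + 11203))) = -5698*(-37141 + (9601 + 22890)) = -5698*(-37141 + 32491) = -5698*(-4650) = 26495700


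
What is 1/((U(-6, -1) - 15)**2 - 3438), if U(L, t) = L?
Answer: -1/2997 ≈ -0.00033367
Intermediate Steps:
1/((U(-6, -1) - 15)**2 - 3438) = 1/((-6 - 15)**2 - 3438) = 1/((-21)**2 - 3438) = 1/(441 - 3438) = 1/(-2997) = -1/2997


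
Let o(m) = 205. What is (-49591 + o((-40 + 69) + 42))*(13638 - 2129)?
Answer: -568383474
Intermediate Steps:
(-49591 + o((-40 + 69) + 42))*(13638 - 2129) = (-49591 + 205)*(13638 - 2129) = -49386*11509 = -568383474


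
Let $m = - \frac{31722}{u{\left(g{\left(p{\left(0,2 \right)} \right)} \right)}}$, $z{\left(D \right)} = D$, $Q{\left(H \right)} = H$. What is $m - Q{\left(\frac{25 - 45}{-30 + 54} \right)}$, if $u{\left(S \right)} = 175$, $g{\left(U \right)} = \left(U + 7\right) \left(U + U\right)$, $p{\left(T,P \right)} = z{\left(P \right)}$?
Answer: $- \frac{189457}{1050} \approx -180.44$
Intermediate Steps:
$p{\left(T,P \right)} = P$
$g{\left(U \right)} = 2 U \left(7 + U\right)$ ($g{\left(U \right)} = \left(7 + U\right) 2 U = 2 U \left(7 + U\right)$)
$m = - \frac{31722}{175} \approx -181.27$
$m - Q{\left(\frac{25 - 45}{-30 + 54} \right)} = - \frac{31722}{175} - \frac{25 - 45}{-30 + 54} = - \frac{31722}{175} - - \frac{20}{24} = - \frac{31722}{175} - \left(-20\right) \frac{1}{24} = - \frac{31722}{175} - - \frac{5}{6} = - \frac{31722}{175} + \frac{5}{6} = - \frac{189457}{1050}$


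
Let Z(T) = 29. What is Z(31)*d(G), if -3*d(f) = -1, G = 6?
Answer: 29/3 ≈ 9.6667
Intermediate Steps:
d(f) = ⅓ (d(f) = -⅓*(-1) = ⅓)
Z(31)*d(G) = 29*(⅓) = 29/3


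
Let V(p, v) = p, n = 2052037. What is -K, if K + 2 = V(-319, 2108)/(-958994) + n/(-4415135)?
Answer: 10434658691093/4234087974190 ≈ 2.4644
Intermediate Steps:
K = -10434658691093/4234087974190 (K = -2 + (-319/(-958994) + 2052037/(-4415135)) = -2 + (-319*(-1/958994) + 2052037*(-1/4415135)) = -2 + (319/958994 - 2052037/4415135) = -2 - 1966482742713/4234087974190 = -10434658691093/4234087974190 ≈ -2.4644)
-K = -1*(-10434658691093/4234087974190) = 10434658691093/4234087974190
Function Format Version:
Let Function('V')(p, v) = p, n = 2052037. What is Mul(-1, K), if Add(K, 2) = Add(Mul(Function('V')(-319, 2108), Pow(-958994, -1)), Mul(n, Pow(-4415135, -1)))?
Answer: Rational(10434658691093, 4234087974190) ≈ 2.4644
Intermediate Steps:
K = Rational(-10434658691093, 4234087974190) (K = Add(-2, Add(Mul(-319, Pow(-958994, -1)), Mul(2052037, Pow(-4415135, -1)))) = Add(-2, Add(Mul(-319, Rational(-1, 958994)), Mul(2052037, Rational(-1, 4415135)))) = Add(-2, Add(Rational(319, 958994), Rational(-2052037, 4415135))) = Add(-2, Rational(-1966482742713, 4234087974190)) = Rational(-10434658691093, 4234087974190) ≈ -2.4644)
Mul(-1, K) = Mul(-1, Rational(-10434658691093, 4234087974190)) = Rational(10434658691093, 4234087974190)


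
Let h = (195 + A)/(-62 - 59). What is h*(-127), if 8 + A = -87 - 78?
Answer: 254/11 ≈ 23.091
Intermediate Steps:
A = -173 (A = -8 + (-87 - 78) = -8 - 165 = -173)
h = -2/11 (h = (195 - 173)/(-62 - 59) = 22/(-121) = 22*(-1/121) = -2/11 ≈ -0.18182)
h*(-127) = -2/11*(-127) = 254/11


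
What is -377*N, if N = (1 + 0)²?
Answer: -377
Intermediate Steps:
N = 1 (N = 1² = 1)
-377*N = -377*1 = -377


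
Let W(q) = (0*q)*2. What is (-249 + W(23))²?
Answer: 62001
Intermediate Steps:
W(q) = 0 (W(q) = 0*2 = 0)
(-249 + W(23))² = (-249 + 0)² = (-249)² = 62001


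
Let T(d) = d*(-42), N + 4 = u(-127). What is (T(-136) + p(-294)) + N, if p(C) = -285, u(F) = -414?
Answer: 5009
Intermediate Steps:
N = -418 (N = -4 - 414 = -418)
T(d) = -42*d
(T(-136) + p(-294)) + N = (-42*(-136) - 285) - 418 = (5712 - 285) - 418 = 5427 - 418 = 5009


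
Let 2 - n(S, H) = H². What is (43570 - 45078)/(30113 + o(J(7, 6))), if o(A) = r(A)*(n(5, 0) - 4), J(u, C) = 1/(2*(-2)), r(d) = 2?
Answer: -1508/30109 ≈ -0.050085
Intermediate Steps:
n(S, H) = 2 - H²
J(u, C) = -¼ (J(u, C) = 1/(-4) = -¼)
o(A) = -4 (o(A) = 2*((2 - 1*0²) - 4) = 2*((2 - 1*0) - 4) = 2*((2 + 0) - 4) = 2*(2 - 4) = 2*(-2) = -4)
(43570 - 45078)/(30113 + o(J(7, 6))) = (43570 - 45078)/(30113 - 4) = -1508/30109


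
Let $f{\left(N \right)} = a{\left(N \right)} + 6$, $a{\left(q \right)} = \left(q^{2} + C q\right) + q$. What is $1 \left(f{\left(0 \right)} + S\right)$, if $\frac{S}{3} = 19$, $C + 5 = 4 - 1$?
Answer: $63$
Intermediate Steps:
$C = -2$ ($C = -5 + \left(4 - 1\right) = -5 + 3 = -2$)
$S = 57$ ($S = 3 \cdot 19 = 57$)
$a{\left(q \right)} = q^{2} - q$ ($a{\left(q \right)} = \left(q^{2} - 2 q\right) + q = q^{2} - q$)
$f{\left(N \right)} = 6 + N \left(-1 + N\right)$ ($f{\left(N \right)} = N \left(-1 + N\right) + 6 = 6 + N \left(-1 + N\right)$)
$1 \left(f{\left(0 \right)} + S\right) = 1 \left(\left(6 + 0 \left(-1 + 0\right)\right) + 57\right) = 1 \left(\left(6 + 0 \left(-1\right)\right) + 57\right) = 1 \left(\left(6 + 0\right) + 57\right) = 1 \left(6 + 57\right) = 1 \cdot 63 = 63$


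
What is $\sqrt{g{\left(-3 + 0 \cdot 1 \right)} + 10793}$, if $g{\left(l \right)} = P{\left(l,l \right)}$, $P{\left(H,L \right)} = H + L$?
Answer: $\sqrt{10787} \approx 103.86$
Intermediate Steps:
$g{\left(l \right)} = 2 l$ ($g{\left(l \right)} = l + l = 2 l$)
$\sqrt{g{\left(-3 + 0 \cdot 1 \right)} + 10793} = \sqrt{2 \left(-3 + 0 \cdot 1\right) + 10793} = \sqrt{2 \left(-3 + 0\right) + 10793} = \sqrt{2 \left(-3\right) + 10793} = \sqrt{-6 + 10793} = \sqrt{10787}$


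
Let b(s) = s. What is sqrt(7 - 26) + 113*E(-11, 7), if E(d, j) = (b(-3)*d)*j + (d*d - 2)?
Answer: 39550 + I*sqrt(19) ≈ 39550.0 + 4.3589*I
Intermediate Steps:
E(d, j) = -2 + d**2 - 3*d*j (E(d, j) = (-3*d)*j + (d*d - 2) = -3*d*j + (d**2 - 2) = -3*d*j + (-2 + d**2) = -2 + d**2 - 3*d*j)
sqrt(7 - 26) + 113*E(-11, 7) = sqrt(7 - 26) + 113*(-2 + (-11)**2 - 3*(-11)*7) = sqrt(-19) + 113*(-2 + 121 + 231) = I*sqrt(19) + 113*350 = I*sqrt(19) + 39550 = 39550 + I*sqrt(19)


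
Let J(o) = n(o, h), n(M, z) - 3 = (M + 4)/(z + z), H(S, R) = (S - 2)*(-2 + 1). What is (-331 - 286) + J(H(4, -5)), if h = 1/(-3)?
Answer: -617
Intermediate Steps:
h = -⅓ ≈ -0.33333
H(S, R) = 2 - S (H(S, R) = (-2 + S)*(-1) = 2 - S)
n(M, z) = 3 + (4 + M)/(2*z) (n(M, z) = 3 + (M + 4)/(z + z) = 3 + (4 + M)/((2*z)) = 3 + (4 + M)*(1/(2*z)) = 3 + (4 + M)/(2*z))
J(o) = -3 - 3*o/2 (J(o) = (4 + o + 6*(-⅓))/(2*(-⅓)) = (½)*(-3)*(4 + o - 2) = (½)*(-3)*(2 + o) = -3 - 3*o/2)
(-331 - 286) + J(H(4, -5)) = (-331 - 286) + (-3 - 3*(2 - 1*4)/2) = -617 + (-3 - 3*(2 - 4)/2) = -617 + (-3 - 3/2*(-2)) = -617 + (-3 + 3) = -617 + 0 = -617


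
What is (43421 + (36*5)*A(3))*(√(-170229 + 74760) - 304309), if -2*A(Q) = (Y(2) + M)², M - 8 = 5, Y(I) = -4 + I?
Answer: -9899476079 + 357841*I*√789 ≈ -9.8995e+9 + 1.0051e+7*I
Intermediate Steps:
M = 13 (M = 8 + 5 = 13)
A(Q) = -121/2 (A(Q) = -((-4 + 2) + 13)²/2 = -(-2 + 13)²/2 = -½*11² = -½*121 = -121/2)
(43421 + (36*5)*A(3))*(√(-170229 + 74760) - 304309) = (43421 + (36*5)*(-121/2))*(√(-170229 + 74760) - 304309) = (43421 + 180*(-121/2))*(√(-95469) - 304309) = (43421 - 10890)*(11*I*√789 - 304309) = 32531*(-304309 + 11*I*√789) = -9899476079 + 357841*I*√789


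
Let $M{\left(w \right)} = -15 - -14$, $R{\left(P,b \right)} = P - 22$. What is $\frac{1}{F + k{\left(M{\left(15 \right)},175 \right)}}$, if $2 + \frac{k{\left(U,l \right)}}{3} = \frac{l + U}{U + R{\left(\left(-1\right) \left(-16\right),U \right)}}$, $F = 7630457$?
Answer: $\frac{7}{53412635} \approx 1.3106 \cdot 10^{-7}$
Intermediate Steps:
$R{\left(P,b \right)} = -22 + P$
$M{\left(w \right)} = -1$ ($M{\left(w \right)} = -15 + 14 = -1$)
$k{\left(U,l \right)} = -6 + \frac{3 \left(U + l\right)}{-6 + U}$ ($k{\left(U,l \right)} = -6 + 3 \frac{l + U}{U - 6} = -6 + 3 \frac{U + l}{U + \left(-22 + 16\right)} = -6 + 3 \frac{U + l}{U - 6} = -6 + 3 \frac{U + l}{-6 + U} = -6 + \frac{3 \left(U + l\right)}{-6 + U}$)
$\frac{1}{F + k{\left(M{\left(15 \right)},175 \right)}} = \frac{1}{7630457 + \frac{3 \left(12 + 175 - -1\right)}{-6 - 1}} = \frac{1}{7630457 + \frac{3 \left(12 + 175 + 1\right)}{-7}} = \frac{1}{7630457 + 3 \left(- \frac{1}{7}\right) 188} = \frac{1}{7630457 - \frac{564}{7}} = \frac{1}{\frac{53412635}{7}} = \frac{7}{53412635}$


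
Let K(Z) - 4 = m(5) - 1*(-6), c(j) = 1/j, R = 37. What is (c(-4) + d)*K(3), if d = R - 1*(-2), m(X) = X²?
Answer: 5425/4 ≈ 1356.3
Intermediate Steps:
c(j) = 1/j
K(Z) = 35 (K(Z) = 4 + (5² - 1*(-6)) = 4 + (25 + 6) = 4 + 31 = 35)
d = 39 (d = 37 - 1*(-2) = 37 + 2 = 39)
(c(-4) + d)*K(3) = (1/(-4) + 39)*35 = (-¼ + 39)*35 = (155/4)*35 = 5425/4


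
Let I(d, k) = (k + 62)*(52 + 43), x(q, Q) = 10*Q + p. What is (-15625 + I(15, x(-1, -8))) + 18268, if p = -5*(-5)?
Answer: 3308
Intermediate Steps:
p = 25
x(q, Q) = 25 + 10*Q (x(q, Q) = 10*Q + 25 = 25 + 10*Q)
I(d, k) = 5890 + 95*k (I(d, k) = (62 + k)*95 = 5890 + 95*k)
(-15625 + I(15, x(-1, -8))) + 18268 = (-15625 + (5890 + 95*(25 + 10*(-8)))) + 18268 = (-15625 + (5890 + 95*(25 - 80))) + 18268 = (-15625 + (5890 + 95*(-55))) + 18268 = (-15625 + (5890 - 5225)) + 18268 = (-15625 + 665) + 18268 = -14960 + 18268 = 3308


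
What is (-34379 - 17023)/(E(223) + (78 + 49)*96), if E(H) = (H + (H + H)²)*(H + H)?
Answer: -25701/44414093 ≈ -0.00057867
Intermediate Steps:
E(H) = 2*H*(H + 4*H²) (E(H) = (H + (2*H)²)*(2*H) = (H + 4*H²)*(2*H) = 2*H*(H + 4*H²))
(-34379 - 17023)/(E(223) + (78 + 49)*96) = (-34379 - 17023)/(223²*(2 + 8*223) + (78 + 49)*96) = -51402/(49729*(2 + 1784) + 127*96) = -51402/(49729*1786 + 12192) = -51402/(88815994 + 12192) = -51402/88828186 = -51402*1/88828186 = -25701/44414093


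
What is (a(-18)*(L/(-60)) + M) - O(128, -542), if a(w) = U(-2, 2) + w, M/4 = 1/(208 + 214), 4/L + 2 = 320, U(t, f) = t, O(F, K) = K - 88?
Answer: 63408986/100647 ≈ 630.01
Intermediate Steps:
O(F, K) = -88 + K
L = 2/159 (L = 4/(-2 + 320) = 4/318 = 4*(1/318) = 2/159 ≈ 0.012579)
M = 2/211 (M = 4/(208 + 214) = 4/422 = 4*(1/422) = 2/211 ≈ 0.0094787)
a(w) = -2 + w
(a(-18)*(L/(-60)) + M) - O(128, -542) = ((-2 - 18)*((2/159)/(-60)) + 2/211) - (-88 - 542) = (-40*(-1)/(159*60) + 2/211) - 1*(-630) = (-20*(-1/4770) + 2/211) + 630 = (2/477 + 2/211) + 630 = 1376/100647 + 630 = 63408986/100647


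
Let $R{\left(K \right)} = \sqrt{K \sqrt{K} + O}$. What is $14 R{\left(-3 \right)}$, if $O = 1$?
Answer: $14 \sqrt{1 - 3 i \sqrt{3}} \approx 24.831 - 20.508 i$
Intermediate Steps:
$R{\left(K \right)} = \sqrt{1 + K^{\frac{3}{2}}}$ ($R{\left(K \right)} = \sqrt{K \sqrt{K} + 1} = \sqrt{K^{\frac{3}{2}} + 1} = \sqrt{1 + K^{\frac{3}{2}}}$)
$14 R{\left(-3 \right)} = 14 \sqrt{1 + \left(-3\right)^{\frac{3}{2}}} = 14 \sqrt{1 - 3 i \sqrt{3}}$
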